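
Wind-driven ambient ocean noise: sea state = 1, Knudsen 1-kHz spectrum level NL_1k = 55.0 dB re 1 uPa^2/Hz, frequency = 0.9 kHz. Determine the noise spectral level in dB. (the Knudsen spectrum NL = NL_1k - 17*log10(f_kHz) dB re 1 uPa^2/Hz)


NL = NL_1k - 17*log10(f_kHz) = 55.0 - 17*log10(0.9) = 55.0 - (-0.78) = 55.78

55.78 dB


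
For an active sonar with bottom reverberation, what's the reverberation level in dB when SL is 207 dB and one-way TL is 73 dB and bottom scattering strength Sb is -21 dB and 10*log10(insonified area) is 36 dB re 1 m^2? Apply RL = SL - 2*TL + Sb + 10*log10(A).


RL = SL - 2*TL + Sb + 10*log10(A) = 207 - 2*73 + (-21) + 36 = 76

76 dB


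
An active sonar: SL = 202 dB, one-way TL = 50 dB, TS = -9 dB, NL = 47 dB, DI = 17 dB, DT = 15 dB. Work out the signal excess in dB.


48 dB


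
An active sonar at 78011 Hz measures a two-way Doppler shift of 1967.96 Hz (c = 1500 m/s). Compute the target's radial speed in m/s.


From fd = 2*f*v/c, v = c*fd/(2*f) = 1500 * 1967.96 / (2*78011) = 18.92

18.92 m/s


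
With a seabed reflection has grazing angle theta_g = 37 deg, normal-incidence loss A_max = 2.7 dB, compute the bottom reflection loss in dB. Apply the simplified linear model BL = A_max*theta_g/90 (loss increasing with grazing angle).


BL = A_max * theta_g / 90 = 2.7 * 37 / 90 = 1.11

1.11 dB


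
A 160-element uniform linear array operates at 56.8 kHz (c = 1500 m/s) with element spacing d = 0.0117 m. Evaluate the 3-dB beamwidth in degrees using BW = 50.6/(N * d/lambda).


0.71 deg


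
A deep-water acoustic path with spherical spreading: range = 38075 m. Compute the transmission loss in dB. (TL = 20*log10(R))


TL = 20*log10(38075) = 91.61

91.61 dB


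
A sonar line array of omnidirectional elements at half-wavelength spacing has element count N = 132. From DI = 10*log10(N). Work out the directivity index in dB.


DI = 10*log10(132) = 21.21

21.21 dB


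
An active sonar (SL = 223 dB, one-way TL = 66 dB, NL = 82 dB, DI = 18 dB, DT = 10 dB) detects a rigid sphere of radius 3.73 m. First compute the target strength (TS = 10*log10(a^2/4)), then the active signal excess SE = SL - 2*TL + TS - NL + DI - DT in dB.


Step 1: TS = 10*log10(3.73^2/4) = 5.41 dB
Step 2: SE = SL - 2*TL + TS - NL + DI - DT = 223 - 2*66 + (5.41) - 82 + 18 - 10 = 22.41

22.41 dB


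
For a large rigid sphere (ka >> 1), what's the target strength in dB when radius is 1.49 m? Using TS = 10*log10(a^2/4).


-2.56 dB


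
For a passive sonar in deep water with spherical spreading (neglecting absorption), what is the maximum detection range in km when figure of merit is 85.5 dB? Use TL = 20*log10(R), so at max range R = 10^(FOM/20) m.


18.84 km


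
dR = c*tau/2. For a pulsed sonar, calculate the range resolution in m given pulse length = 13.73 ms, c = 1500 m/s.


dR = c*tau/2 = 1500 * 13.73e-3 / 2 = 10.2975

10.2975 m


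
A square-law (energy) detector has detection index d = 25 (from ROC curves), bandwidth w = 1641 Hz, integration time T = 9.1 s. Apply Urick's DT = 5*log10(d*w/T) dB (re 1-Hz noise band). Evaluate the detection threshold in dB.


DT = 5*log10(d*w/T) = 5*log10(25 * 1641 / 9.1) = 5*log10(4508.24) = 18.27

18.27 dB


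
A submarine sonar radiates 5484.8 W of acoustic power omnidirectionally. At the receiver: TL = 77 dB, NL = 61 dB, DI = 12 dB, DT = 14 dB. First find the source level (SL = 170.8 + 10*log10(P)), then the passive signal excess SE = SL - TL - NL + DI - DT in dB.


Step 1: SL = 170.8 + 10*log10(5484.8) = 208.19 dB
Step 2: SE = SL - TL - NL + DI - DT = 208.19 - 77 - 61 + 12 - 14 = 68.19

68.19 dB


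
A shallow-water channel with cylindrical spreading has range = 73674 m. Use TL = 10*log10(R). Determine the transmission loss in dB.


TL = 10*log10(73674) = 48.67

48.67 dB


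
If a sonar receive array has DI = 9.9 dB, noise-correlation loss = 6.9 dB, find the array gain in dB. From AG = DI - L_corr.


3.0 dB


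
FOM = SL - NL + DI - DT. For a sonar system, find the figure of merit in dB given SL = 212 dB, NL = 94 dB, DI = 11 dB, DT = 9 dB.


120 dB


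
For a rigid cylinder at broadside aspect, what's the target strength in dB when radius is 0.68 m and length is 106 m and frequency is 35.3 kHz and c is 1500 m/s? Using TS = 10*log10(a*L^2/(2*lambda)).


lambda = 1500/35300 = 0.04249 m
TS = 10*log10(0.68*106^2/(2*0.04249)) = 49.54

49.54 dB


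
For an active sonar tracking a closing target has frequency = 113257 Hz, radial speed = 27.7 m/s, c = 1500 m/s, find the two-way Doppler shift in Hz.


4182.96 Hz


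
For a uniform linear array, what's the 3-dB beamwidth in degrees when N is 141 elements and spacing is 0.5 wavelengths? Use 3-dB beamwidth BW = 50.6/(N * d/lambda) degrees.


BW = 50.6 / (141 * 0.5) = 50.6 / 70.5 = 0.72

0.72 deg


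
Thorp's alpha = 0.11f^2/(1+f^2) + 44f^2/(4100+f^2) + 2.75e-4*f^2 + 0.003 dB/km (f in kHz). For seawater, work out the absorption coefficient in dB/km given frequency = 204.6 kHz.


f^2 = 41861.16
alpha = 0.11*41861.16/(1+41861.16) + 44*41861.16/(4100+41861.16) + 2.75e-4*41861.16 + 0.003 = 51.7

51.7 dB/km


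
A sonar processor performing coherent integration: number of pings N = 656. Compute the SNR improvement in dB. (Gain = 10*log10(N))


Gain = 10*log10(656) = 28.17

28.17 dB


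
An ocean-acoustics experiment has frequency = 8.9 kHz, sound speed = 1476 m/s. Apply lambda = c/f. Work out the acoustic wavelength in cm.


16.58 cm


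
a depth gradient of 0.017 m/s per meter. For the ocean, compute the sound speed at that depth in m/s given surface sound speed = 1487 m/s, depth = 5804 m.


c = 1487 + 0.017 * 5804 = 1585.668

1585.668 m/s


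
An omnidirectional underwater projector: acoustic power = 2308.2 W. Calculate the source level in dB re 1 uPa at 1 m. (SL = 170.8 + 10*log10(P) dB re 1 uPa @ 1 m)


SL = 170.8 + 10*log10(2308.2) = 170.8 + 33.63 = 204.43

204.43 dB


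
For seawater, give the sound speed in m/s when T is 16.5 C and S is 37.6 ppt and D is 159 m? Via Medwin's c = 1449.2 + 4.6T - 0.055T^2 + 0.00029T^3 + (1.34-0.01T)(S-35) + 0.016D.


c = 1449.2 + 4.6*16.5 - 0.055*16.5^2 + 0.00029*16.5^3 + (1.34 - 0.01*16.5)*(37.6 - 35) + 0.016*159 = 1517.03

1517.03 m/s


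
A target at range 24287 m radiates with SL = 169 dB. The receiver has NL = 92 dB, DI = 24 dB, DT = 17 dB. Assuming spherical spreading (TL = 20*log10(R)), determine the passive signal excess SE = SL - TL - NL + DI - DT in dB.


-3.71 dB


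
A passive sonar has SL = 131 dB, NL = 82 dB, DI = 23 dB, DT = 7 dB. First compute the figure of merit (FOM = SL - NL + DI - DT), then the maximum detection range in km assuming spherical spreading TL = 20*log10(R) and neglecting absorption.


Step 1: FOM = SL - NL + DI - DT = 131 - 82 + 23 - 7 = 65 dB
Step 2: at max range FOM = TL = 20*log10(R), so R = 10^(65/20) = 1778.28 m = 1.78 km

1.78 km


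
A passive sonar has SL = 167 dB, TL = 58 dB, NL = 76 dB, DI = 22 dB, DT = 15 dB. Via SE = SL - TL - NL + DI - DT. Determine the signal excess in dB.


40 dB


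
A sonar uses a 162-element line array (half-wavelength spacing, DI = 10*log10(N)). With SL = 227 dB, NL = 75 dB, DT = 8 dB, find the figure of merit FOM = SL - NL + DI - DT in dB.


Step 1: DI = 10*log10(162) = 22.1 dB
Step 2: FOM = SL - NL + DI - DT = 227 - 75 + 22.1 - 8 = 166.1

166.1 dB


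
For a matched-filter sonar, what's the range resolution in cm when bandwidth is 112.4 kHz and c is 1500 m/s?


dR = c/(2*BW) = 1500 / (2 * 112.4e3) = 0.0067 m = 0.67 cm

0.67 cm


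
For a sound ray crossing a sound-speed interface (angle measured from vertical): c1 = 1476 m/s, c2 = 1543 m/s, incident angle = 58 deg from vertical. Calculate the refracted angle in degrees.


sin(theta2) = (c2/c1)*sin(theta1) = (1543/1476)*sin(58 deg) = 0.88654
theta2 = arcsin(0.88654) = 62.44

62.44 deg


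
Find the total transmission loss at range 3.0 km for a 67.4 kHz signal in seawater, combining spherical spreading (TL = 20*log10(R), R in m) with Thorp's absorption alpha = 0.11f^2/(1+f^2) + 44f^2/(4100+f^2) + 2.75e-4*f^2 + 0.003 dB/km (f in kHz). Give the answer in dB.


Step 1 (Thorp): alpha = 0.11*4542.76/(1+4542.76) + 44*4542.76/(4100+4542.76) + 2.75e-4*4542.76 + 0.003 = 24.4893 dB/km
Step 2: TL_spread = 20*log10(3000) = 69.54 dB
Step 3: TL_abs = alpha*R = 24.4893 * 3.0 = 73.47 dB
Step 4: TL_total = 69.54 + 73.47 = 143.01

143.01 dB


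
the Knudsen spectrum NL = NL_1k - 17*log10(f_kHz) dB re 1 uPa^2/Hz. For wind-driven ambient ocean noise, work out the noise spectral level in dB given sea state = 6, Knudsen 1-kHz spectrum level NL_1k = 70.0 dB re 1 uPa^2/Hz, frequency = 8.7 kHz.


54.03 dB


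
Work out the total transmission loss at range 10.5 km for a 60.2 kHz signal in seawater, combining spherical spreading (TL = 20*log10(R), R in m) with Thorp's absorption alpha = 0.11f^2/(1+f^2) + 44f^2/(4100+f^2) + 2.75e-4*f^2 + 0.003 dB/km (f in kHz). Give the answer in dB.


Step 1 (Thorp): alpha = 0.11*3624.04/(1+3624.04) + 44*3624.04/(4100+3624.04) + 2.75e-4*3624.04 + 0.003 = 21.7539 dB/km
Step 2: TL_spread = 20*log10(10500) = 80.42 dB
Step 3: TL_abs = alpha*R = 21.7539 * 10.5 = 228.42 dB
Step 4: TL_total = 80.42 + 228.42 = 308.84

308.84 dB


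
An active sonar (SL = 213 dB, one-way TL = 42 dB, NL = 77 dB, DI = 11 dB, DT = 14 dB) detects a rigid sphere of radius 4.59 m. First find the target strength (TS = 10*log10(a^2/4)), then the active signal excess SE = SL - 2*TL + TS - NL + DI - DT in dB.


Step 1: TS = 10*log10(4.59^2/4) = 7.22 dB
Step 2: SE = SL - 2*TL + TS - NL + DI - DT = 213 - 2*42 + (7.22) - 77 + 11 - 14 = 56.22

56.22 dB


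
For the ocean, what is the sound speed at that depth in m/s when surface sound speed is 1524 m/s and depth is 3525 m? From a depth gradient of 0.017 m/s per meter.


c = 1524 + 0.017 * 3525 = 1583.925

1583.925 m/s


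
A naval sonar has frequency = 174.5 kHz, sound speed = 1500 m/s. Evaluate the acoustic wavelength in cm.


0.86 cm


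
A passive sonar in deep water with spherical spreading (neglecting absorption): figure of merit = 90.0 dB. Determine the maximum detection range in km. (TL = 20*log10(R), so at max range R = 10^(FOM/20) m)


At max range FOM = TL, so 20*log10(R) = 90.0
R = 10^(90.0/20) = 31622.78 m = 31.62 km

31.62 km


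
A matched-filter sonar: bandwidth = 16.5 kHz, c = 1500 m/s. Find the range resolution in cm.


dR = c/(2*BW) = 1500 / (2 * 16.5e3) = 0.0455 m = 4.55 cm

4.55 cm


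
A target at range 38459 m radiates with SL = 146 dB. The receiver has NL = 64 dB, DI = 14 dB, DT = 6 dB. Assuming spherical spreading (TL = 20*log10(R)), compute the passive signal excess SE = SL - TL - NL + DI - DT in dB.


Step 1: TL = 20*log10(38459) = 91.7 dB
Step 2: SE = 146 - 91.7 - 64 + 14 - 6 = -1.7

-1.7 dB


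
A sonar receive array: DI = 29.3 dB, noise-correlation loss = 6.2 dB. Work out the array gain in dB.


AG = DI - L_corr = 29.3 - 6.2 = 23.1

23.1 dB


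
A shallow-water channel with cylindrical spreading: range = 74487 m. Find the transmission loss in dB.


TL = 10*log10(74487) = 48.72

48.72 dB


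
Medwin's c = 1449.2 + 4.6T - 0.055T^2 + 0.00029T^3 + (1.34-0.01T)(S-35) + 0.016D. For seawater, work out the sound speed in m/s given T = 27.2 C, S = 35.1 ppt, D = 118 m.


c = 1449.2 + 4.6*27.2 - 0.055*27.2^2 + 0.00029*27.2^3 + (1.34 - 0.01*27.2)*(35.1 - 35) + 0.016*118 = 1541.46

1541.46 m/s


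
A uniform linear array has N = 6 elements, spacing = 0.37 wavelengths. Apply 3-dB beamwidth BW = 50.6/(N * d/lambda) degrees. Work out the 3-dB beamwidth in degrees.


BW = 50.6 / (6 * 0.37) = 50.6 / 2.22 = 22.79

22.79 deg


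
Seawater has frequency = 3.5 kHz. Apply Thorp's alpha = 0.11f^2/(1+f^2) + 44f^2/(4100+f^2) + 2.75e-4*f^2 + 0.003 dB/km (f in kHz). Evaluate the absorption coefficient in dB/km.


f^2 = 12.25
alpha = 0.11*12.25/(1+12.25) + 44*12.25/(4100+12.25) + 2.75e-4*12.25 + 0.003 = 0.239

0.239 dB/km


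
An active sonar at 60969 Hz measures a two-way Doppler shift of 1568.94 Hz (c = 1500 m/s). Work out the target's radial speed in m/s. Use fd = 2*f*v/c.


From fd = 2*f*v/c, v = c*fd/(2*f) = 1500 * 1568.94 / (2*60969) = 19.3

19.3 m/s


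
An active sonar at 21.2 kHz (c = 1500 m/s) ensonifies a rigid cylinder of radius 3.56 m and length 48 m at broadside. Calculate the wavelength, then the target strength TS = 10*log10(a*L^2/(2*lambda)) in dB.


Step 1: lambda = c/f = 1500/21200 = 0.07075 m
Step 2: TS = 10*log10(a*L^2/(2*lambda)) = 10*log10(3.56*48^2/(2*0.07075)) = 47.63

47.63 dB


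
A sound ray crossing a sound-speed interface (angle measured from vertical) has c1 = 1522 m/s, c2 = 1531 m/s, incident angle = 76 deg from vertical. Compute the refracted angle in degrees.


sin(theta2) = (c2/c1)*sin(theta1) = (1531/1522)*sin(76 deg) = 0.97603
theta2 = arcsin(0.97603) = 77.43

77.43 deg


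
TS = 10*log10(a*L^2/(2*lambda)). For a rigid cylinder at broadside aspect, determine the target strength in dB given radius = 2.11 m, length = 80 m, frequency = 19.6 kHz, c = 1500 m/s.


lambda = 1500/19600 = 0.07653 m
TS = 10*log10(2.11*80^2/(2*0.07653)) = 49.46

49.46 dB


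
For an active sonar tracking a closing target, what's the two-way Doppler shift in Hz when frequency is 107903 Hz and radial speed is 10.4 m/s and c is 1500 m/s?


fd = 2*f*v/c = 2 * 107903 * 10.4 / 1500 = 1496.25

1496.25 Hz


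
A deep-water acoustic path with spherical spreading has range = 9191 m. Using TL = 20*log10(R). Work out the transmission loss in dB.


TL = 20*log10(9191) = 79.27

79.27 dB


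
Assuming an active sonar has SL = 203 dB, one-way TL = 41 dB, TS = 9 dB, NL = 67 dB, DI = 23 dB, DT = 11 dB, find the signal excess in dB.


75 dB


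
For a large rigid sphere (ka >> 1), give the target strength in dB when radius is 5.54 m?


8.85 dB


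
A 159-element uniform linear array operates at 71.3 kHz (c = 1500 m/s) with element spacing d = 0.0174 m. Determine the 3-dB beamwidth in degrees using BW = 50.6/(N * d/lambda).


Step 1: lambda = 1500/71300 = 0.02104 m
Step 2: d/lambda = 0.0174/0.02104 = 0.827
Step 3: BW = 50.6/(N * d/lambda) = 50.6/(159 * 0.827) = 0.38

0.38 deg


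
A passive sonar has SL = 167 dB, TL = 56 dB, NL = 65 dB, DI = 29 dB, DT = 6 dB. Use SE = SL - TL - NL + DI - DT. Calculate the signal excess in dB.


69 dB


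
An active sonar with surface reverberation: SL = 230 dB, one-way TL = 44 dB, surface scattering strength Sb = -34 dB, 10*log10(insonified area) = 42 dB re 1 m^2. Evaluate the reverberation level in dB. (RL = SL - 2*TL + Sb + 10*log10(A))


RL = SL - 2*TL + Sb + 10*log10(A) = 230 - 2*44 + (-34) + 42 = 150

150 dB


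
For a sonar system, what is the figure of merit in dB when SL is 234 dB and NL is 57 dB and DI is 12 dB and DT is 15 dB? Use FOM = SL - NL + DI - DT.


174 dB


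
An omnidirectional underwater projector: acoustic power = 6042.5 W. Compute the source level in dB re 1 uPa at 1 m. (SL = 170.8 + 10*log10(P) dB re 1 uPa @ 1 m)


208.61 dB


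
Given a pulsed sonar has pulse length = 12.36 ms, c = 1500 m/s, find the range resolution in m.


9.27 m


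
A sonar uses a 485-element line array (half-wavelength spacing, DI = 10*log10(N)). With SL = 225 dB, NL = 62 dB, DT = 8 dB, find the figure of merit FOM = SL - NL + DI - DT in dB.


Step 1: DI = 10*log10(485) = 26.86 dB
Step 2: FOM = SL - NL + DI - DT = 225 - 62 + 26.86 - 8 = 181.86

181.86 dB


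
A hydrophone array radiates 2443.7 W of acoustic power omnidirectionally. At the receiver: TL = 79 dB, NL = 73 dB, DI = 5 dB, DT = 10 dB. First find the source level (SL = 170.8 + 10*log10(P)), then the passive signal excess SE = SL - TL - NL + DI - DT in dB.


Step 1: SL = 170.8 + 10*log10(2443.7) = 204.68 dB
Step 2: SE = SL - TL - NL + DI - DT = 204.68 - 79 - 73 + 5 - 10 = 47.68

47.68 dB


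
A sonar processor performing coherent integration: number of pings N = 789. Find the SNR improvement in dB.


28.97 dB


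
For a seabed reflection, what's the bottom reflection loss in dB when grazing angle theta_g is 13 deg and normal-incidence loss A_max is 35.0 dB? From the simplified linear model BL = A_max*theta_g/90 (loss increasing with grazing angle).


5.06 dB


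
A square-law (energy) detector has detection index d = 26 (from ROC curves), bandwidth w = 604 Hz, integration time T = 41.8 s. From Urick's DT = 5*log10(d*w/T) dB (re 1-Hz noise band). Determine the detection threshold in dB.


DT = 5*log10(d*w/T) = 5*log10(26 * 604 / 41.8) = 5*log10(375.69) = 12.87

12.87 dB


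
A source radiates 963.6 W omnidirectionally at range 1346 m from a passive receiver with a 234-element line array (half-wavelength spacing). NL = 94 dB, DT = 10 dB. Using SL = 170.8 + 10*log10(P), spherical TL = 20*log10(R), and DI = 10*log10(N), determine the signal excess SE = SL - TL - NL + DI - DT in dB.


Step 1: SL = 170.8 + 10*log10(963.6) = 200.64 dB
Step 2: TL = 20*log10(1346) = 62.58 dB
Step 3: DI = 10*log10(234) = 23.69 dB
Step 4: SE = SL - TL - NL + DI - DT = 200.64 - 62.58 - 94 + 23.69 - 10 = 57.75

57.75 dB


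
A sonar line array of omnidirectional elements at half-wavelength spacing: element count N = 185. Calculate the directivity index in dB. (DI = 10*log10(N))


22.67 dB


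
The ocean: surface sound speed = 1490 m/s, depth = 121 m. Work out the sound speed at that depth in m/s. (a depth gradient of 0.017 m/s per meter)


1492.057 m/s


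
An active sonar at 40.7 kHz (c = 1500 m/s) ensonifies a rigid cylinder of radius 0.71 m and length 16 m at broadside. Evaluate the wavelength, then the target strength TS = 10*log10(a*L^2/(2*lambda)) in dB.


Step 1: lambda = c/f = 1500/40700 = 0.03686 m
Step 2: TS = 10*log10(a*L^2/(2*lambda)) = 10*log10(0.71*16^2/(2*0.03686)) = 33.92

33.92 dB


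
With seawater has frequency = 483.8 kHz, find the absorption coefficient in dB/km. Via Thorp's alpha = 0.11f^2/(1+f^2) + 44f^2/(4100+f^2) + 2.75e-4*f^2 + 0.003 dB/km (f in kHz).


f^2 = 234062.44
alpha = 0.11*234062.44/(1+234062.44) + 44*234062.44/(4100+234062.44) + 2.75e-4*234062.44 + 0.003 = 107.723

107.723 dB/km


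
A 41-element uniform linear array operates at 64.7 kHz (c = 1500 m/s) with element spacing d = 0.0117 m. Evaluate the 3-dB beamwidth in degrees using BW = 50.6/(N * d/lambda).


Step 1: lambda = 1500/64700 = 0.02318 m
Step 2: d/lambda = 0.0117/0.02318 = 0.5047
Step 3: BW = 50.6/(N * d/lambda) = 50.6/(41 * 0.5047) = 2.45

2.45 deg


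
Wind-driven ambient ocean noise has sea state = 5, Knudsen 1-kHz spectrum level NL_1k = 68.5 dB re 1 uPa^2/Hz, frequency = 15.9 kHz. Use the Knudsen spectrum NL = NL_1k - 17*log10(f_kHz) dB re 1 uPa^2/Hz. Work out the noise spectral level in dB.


NL = NL_1k - 17*log10(f_kHz) = 68.5 - 17*log10(15.9) = 68.5 - (20.42) = 48.08

48.08 dB


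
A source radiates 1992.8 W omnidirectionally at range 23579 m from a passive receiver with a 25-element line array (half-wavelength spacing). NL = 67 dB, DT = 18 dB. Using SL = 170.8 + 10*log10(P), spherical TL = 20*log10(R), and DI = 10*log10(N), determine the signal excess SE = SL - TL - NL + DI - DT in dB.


Step 1: SL = 170.8 + 10*log10(1992.8) = 203.79 dB
Step 2: TL = 20*log10(23579) = 87.45 dB
Step 3: DI = 10*log10(25) = 13.98 dB
Step 4: SE = SL - TL - NL + DI - DT = 203.79 - 87.45 - 67 + 13.98 - 18 = 45.32

45.32 dB


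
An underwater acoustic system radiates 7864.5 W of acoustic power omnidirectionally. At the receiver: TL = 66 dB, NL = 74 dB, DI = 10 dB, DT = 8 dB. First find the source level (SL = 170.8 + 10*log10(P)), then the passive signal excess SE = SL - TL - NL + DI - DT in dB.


Step 1: SL = 170.8 + 10*log10(7864.5) = 209.76 dB
Step 2: SE = SL - TL - NL + DI - DT = 209.76 - 66 - 74 + 10 - 8 = 71.76

71.76 dB


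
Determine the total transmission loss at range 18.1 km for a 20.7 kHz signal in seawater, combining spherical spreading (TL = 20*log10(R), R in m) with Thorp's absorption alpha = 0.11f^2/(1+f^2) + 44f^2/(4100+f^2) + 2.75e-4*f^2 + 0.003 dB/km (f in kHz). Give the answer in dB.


Step 1 (Thorp): alpha = 0.11*428.49/(1+428.49) + 44*428.49/(4100+428.49) + 2.75e-4*428.49 + 0.003 = 4.3939 dB/km
Step 2: TL_spread = 20*log10(18100) = 85.15 dB
Step 3: TL_abs = alpha*R = 4.3939 * 18.1 = 79.53 dB
Step 4: TL_total = 85.15 + 79.53 = 164.68

164.68 dB


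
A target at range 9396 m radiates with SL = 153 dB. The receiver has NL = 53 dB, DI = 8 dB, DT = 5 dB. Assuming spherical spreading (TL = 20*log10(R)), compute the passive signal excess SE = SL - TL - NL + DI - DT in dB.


Step 1: TL = 20*log10(9396) = 79.46 dB
Step 2: SE = 153 - 79.46 - 53 + 8 - 5 = 23.54

23.54 dB


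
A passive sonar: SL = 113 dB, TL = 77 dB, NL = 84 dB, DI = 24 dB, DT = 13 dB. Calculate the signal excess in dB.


SE = SL - TL - NL + DI - DT = 113 - 77 - 84 + 24 - 13 = -37

-37 dB


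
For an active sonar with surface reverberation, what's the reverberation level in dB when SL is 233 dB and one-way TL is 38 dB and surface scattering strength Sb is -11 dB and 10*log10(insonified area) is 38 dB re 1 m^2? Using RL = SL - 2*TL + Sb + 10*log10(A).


184 dB


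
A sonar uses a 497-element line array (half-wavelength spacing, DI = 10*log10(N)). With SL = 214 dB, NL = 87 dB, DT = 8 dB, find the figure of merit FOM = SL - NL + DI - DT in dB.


Step 1: DI = 10*log10(497) = 26.96 dB
Step 2: FOM = SL - NL + DI - DT = 214 - 87 + 26.96 - 8 = 145.96

145.96 dB


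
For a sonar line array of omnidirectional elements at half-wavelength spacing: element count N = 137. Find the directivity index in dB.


21.37 dB


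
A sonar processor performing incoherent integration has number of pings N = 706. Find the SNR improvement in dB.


Gain = 5*log10(706) = 14.24

14.24 dB


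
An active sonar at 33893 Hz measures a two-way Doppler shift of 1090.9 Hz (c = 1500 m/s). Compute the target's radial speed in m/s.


24.14 m/s


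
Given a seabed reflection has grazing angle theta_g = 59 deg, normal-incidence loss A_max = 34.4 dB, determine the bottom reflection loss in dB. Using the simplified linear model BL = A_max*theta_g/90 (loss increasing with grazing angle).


BL = A_max * theta_g / 90 = 34.4 * 59 / 90 = 22.55

22.55 dB


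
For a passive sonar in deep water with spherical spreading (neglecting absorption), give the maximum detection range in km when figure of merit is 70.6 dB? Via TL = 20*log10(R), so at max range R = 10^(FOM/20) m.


3.39 km


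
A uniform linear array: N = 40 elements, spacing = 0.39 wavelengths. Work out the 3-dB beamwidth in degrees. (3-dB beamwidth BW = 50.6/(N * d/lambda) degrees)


3.24 deg


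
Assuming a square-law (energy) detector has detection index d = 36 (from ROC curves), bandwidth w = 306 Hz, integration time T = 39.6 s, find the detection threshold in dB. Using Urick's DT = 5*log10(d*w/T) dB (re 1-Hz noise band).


DT = 5*log10(d*w/T) = 5*log10(36 * 306 / 39.6) = 5*log10(278.18) = 12.22

12.22 dB


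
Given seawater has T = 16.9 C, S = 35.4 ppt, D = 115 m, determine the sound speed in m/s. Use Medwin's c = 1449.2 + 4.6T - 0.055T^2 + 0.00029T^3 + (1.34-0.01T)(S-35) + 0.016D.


c = 1449.2 + 4.6*16.9 - 0.055*16.9^2 + 0.00029*16.9^3 + (1.34 - 0.01*16.9)*(35.4 - 35) + 0.016*115 = 1514.94

1514.94 m/s


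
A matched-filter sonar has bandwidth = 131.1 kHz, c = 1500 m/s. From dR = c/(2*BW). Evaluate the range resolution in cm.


dR = c/(2*BW) = 1500 / (2 * 131.1e3) = 0.0057 m = 0.57 cm

0.57 cm


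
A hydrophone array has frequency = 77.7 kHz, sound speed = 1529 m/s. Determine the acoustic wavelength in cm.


lambda = c/f = 1529 / 77700 = 0.0197 m = 1.97 cm

1.97 cm


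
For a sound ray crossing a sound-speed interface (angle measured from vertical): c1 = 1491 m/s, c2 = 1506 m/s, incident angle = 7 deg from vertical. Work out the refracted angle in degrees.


sin(theta2) = (c2/c1)*sin(theta1) = (1506/1491)*sin(7 deg) = 0.1231
theta2 = arcsin(0.1231) = 7.07

7.07 deg


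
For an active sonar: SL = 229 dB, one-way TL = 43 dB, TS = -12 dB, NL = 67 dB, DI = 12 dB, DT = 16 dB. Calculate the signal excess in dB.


SE = SL - 2*TL + TS - NL + DI - DT = 229 - 2*43 + (-12) - 67 + 12 - 16 = 60

60 dB


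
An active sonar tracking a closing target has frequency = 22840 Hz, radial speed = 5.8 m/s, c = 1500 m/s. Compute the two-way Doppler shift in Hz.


fd = 2*f*v/c = 2 * 22840 * 5.8 / 1500 = 176.63

176.63 Hz


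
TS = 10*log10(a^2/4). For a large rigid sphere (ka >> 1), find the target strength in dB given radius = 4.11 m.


TS = 10*log10(4.11^2 / 4) = 10*log10(4.223025) = 6.26

6.26 dB


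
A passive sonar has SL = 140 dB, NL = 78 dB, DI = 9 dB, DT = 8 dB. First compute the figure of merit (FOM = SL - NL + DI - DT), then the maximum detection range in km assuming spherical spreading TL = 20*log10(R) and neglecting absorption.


Step 1: FOM = SL - NL + DI - DT = 140 - 78 + 9 - 8 = 63 dB
Step 2: at max range FOM = TL = 20*log10(R), so R = 10^(63/20) = 1412.54 m = 1.41 km

1.41 km


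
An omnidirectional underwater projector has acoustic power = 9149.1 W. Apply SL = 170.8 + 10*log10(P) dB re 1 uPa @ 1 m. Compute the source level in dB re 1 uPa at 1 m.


SL = 170.8 + 10*log10(9149.1) = 170.8 + 39.61 = 210.41

210.41 dB


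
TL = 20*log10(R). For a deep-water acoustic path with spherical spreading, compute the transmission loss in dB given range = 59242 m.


TL = 20*log10(59242) = 95.45

95.45 dB


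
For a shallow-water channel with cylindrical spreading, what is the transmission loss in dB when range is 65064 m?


TL = 10*log10(65064) = 48.13

48.13 dB


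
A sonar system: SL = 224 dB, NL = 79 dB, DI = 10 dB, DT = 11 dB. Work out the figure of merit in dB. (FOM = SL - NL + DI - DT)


FOM = SL - NL + DI - DT = 224 - 79 + 10 - 11 = 144

144 dB


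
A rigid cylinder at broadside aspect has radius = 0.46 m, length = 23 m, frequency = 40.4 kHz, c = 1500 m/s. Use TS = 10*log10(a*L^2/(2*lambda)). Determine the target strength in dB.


lambda = 1500/40400 = 0.03713 m
TS = 10*log10(0.46*23^2/(2*0.03713)) = 35.15

35.15 dB


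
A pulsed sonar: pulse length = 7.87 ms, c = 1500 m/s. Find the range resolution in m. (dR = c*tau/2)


dR = c*tau/2 = 1500 * 7.87e-3 / 2 = 5.9025

5.9025 m


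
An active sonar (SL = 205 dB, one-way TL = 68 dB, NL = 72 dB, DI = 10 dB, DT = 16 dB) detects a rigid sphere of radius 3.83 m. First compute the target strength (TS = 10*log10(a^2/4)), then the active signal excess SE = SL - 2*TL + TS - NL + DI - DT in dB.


Step 1: TS = 10*log10(3.83^2/4) = 5.64 dB
Step 2: SE = SL - 2*TL + TS - NL + DI - DT = 205 - 2*68 + (5.64) - 72 + 10 - 16 = -3.36

-3.36 dB


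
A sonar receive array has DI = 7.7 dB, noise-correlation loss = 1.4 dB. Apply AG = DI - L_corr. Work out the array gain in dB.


6.3 dB


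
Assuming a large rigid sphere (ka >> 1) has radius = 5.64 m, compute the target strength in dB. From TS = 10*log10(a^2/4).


TS = 10*log10(5.64^2 / 4) = 10*log10(7.9524) = 9.0

9.0 dB


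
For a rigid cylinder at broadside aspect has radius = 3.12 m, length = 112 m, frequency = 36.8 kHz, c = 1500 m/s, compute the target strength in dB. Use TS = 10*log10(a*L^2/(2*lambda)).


lambda = 1500/36800 = 0.04076 m
TS = 10*log10(3.12*112^2/(2*0.04076)) = 56.81

56.81 dB


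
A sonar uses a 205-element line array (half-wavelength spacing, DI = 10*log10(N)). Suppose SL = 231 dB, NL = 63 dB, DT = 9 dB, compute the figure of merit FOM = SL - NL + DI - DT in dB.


Step 1: DI = 10*log10(205) = 23.12 dB
Step 2: FOM = SL - NL + DI - DT = 231 - 63 + 23.12 - 9 = 182.12

182.12 dB


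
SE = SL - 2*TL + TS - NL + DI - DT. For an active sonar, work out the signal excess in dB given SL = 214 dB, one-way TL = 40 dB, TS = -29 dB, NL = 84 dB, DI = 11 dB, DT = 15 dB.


SE = SL - 2*TL + TS - NL + DI - DT = 214 - 2*40 + (-29) - 84 + 11 - 15 = 17

17 dB


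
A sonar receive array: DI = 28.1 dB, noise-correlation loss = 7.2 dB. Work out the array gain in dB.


AG = DI - L_corr = 28.1 - 7.2 = 20.9

20.9 dB


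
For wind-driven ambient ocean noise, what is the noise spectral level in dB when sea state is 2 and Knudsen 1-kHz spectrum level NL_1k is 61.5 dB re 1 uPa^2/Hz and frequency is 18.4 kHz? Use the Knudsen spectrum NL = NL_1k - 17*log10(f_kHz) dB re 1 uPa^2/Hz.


40.0 dB


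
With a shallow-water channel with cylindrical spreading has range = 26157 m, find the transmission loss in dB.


TL = 10*log10(26157) = 44.18

44.18 dB


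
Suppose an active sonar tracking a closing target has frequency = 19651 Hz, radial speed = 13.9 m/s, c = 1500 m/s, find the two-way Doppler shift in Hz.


364.2 Hz


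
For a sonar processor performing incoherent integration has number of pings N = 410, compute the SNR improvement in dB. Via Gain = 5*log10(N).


Gain = 5*log10(410) = 13.06

13.06 dB


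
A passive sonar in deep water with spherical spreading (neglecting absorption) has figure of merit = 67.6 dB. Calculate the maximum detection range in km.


2.4 km


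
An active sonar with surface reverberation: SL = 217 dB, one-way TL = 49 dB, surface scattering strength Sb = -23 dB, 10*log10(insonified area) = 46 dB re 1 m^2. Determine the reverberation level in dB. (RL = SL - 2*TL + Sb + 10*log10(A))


RL = SL - 2*TL + Sb + 10*log10(A) = 217 - 2*49 + (-23) + 46 = 142

142 dB


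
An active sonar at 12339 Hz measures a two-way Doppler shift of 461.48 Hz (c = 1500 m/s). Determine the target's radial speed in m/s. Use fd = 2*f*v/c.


28.05 m/s


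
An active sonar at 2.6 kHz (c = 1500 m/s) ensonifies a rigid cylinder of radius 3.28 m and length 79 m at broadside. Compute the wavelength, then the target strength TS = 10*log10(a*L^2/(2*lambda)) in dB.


Step 1: lambda = c/f = 1500/2600 = 0.57692 m
Step 2: TS = 10*log10(a*L^2/(2*lambda)) = 10*log10(3.28*79^2/(2*0.57692)) = 42.49

42.49 dB


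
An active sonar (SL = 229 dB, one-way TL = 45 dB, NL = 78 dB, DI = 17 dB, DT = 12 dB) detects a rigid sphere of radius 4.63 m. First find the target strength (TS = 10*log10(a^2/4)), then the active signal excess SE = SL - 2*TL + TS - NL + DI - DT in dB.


Step 1: TS = 10*log10(4.63^2/4) = 7.29 dB
Step 2: SE = SL - 2*TL + TS - NL + DI - DT = 229 - 2*45 + (7.29) - 78 + 17 - 12 = 73.29

73.29 dB


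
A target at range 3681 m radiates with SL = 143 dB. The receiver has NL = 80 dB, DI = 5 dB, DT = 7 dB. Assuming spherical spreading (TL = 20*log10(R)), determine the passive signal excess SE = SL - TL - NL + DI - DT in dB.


Step 1: TL = 20*log10(3681) = 71.32 dB
Step 2: SE = 143 - 71.32 - 80 + 5 - 7 = -10.32

-10.32 dB


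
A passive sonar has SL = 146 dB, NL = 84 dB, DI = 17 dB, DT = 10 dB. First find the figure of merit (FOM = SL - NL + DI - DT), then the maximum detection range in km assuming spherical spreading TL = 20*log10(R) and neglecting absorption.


Step 1: FOM = SL - NL + DI - DT = 146 - 84 + 17 - 10 = 69 dB
Step 2: at max range FOM = TL = 20*log10(R), so R = 10^(69/20) = 2818.38 m = 2.82 km

2.82 km


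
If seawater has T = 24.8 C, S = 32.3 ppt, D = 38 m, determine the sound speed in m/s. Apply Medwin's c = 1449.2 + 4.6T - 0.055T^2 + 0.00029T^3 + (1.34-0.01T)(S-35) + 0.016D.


1531.54 m/s


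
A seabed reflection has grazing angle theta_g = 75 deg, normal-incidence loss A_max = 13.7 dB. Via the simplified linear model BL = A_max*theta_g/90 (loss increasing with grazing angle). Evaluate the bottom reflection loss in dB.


BL = A_max * theta_g / 90 = 13.7 * 75 / 90 = 11.42

11.42 dB


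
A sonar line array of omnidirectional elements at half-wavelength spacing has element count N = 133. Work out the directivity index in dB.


DI = 10*log10(133) = 21.24

21.24 dB


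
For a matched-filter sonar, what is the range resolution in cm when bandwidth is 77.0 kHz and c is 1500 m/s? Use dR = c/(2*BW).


0.97 cm


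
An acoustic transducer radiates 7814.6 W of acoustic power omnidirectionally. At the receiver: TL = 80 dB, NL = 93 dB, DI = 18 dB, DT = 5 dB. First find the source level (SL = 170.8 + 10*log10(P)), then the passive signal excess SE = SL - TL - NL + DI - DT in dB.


Step 1: SL = 170.8 + 10*log10(7814.6) = 209.73 dB
Step 2: SE = SL - TL - NL + DI - DT = 209.73 - 80 - 93 + 18 - 5 = 49.73

49.73 dB


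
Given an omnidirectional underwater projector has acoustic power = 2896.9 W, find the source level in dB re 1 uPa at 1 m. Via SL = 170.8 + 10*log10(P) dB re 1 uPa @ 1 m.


205.42 dB


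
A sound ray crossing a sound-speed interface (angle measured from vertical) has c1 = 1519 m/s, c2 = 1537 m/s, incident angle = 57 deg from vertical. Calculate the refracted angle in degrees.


58.06 deg


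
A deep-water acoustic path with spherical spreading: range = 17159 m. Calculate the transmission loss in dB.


TL = 20*log10(17159) = 84.69

84.69 dB


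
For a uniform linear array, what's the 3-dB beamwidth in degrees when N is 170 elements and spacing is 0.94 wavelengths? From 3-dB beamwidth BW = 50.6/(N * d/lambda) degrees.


BW = 50.6 / (170 * 0.94) = 50.6 / 159.8 = 0.32

0.32 deg


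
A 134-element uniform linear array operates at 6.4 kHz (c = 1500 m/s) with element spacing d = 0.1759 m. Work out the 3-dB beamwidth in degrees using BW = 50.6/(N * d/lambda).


Step 1: lambda = 1500/6400 = 0.23438 m
Step 2: d/lambda = 0.1759/0.23438 = 0.7505
Step 3: BW = 50.6/(N * d/lambda) = 50.6/(134 * 0.7505) = 0.5

0.5 deg


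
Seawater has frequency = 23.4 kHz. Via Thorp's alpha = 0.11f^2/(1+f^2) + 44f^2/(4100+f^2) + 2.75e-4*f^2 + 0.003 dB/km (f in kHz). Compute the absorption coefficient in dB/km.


5.447 dB/km


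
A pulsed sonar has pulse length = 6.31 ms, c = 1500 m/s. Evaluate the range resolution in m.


4.7325 m


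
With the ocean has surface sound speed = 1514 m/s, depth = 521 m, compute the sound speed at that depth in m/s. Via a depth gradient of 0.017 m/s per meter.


c = 1514 + 0.017 * 521 = 1522.857

1522.857 m/s


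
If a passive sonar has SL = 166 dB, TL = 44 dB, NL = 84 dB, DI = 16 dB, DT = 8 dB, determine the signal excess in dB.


46 dB


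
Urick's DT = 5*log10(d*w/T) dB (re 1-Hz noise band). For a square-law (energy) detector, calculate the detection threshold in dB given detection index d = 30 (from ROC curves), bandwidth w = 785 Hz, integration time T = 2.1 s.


20.25 dB


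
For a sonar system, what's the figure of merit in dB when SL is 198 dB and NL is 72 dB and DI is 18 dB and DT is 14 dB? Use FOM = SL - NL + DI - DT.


FOM = SL - NL + DI - DT = 198 - 72 + 18 - 14 = 130

130 dB


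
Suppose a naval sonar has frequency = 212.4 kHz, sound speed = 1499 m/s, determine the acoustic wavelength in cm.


lambda = c/f = 1499 / 212400 = 0.0071 m = 0.71 cm

0.71 cm


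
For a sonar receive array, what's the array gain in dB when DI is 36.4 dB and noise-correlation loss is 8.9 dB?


27.5 dB


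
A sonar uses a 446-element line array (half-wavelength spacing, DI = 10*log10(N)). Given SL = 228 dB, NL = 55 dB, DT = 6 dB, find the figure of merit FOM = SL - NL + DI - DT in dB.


Step 1: DI = 10*log10(446) = 26.49 dB
Step 2: FOM = SL - NL + DI - DT = 228 - 55 + 26.49 - 6 = 193.49

193.49 dB


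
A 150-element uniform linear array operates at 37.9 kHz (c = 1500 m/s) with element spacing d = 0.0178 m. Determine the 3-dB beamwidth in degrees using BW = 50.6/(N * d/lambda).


Step 1: lambda = 1500/37900 = 0.03958 m
Step 2: d/lambda = 0.0178/0.03958 = 0.4497
Step 3: BW = 50.6/(N * d/lambda) = 50.6/(150 * 0.4497) = 0.75

0.75 deg


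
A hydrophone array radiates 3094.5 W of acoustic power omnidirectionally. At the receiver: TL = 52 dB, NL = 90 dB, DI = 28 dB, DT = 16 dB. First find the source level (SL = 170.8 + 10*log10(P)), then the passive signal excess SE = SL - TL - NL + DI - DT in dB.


Step 1: SL = 170.8 + 10*log10(3094.5) = 205.71 dB
Step 2: SE = SL - TL - NL + DI - DT = 205.71 - 52 - 90 + 28 - 16 = 75.71

75.71 dB


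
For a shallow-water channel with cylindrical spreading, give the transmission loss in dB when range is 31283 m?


TL = 10*log10(31283) = 44.95

44.95 dB


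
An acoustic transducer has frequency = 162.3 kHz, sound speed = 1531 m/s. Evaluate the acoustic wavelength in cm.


0.94 cm


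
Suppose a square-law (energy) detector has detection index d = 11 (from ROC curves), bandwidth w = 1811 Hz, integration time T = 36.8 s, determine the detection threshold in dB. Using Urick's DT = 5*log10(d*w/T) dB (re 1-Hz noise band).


DT = 5*log10(d*w/T) = 5*log10(11 * 1811 / 36.8) = 5*log10(541.33) = 13.67

13.67 dB


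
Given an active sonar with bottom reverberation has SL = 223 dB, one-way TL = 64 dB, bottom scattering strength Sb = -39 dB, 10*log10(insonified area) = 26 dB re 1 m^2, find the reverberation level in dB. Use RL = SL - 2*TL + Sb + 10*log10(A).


RL = SL - 2*TL + Sb + 10*log10(A) = 223 - 2*64 + (-39) + 26 = 82

82 dB


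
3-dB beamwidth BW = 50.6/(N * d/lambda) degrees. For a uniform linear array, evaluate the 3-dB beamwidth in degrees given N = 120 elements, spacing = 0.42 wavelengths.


1.0 deg


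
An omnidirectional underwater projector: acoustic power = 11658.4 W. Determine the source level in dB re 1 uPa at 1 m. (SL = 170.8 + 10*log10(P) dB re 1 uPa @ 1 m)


211.47 dB


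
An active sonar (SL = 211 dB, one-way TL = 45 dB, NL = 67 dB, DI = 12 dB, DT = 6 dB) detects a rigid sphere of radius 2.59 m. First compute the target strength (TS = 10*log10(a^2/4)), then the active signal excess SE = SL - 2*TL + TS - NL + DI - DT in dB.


Step 1: TS = 10*log10(2.59^2/4) = 2.25 dB
Step 2: SE = SL - 2*TL + TS - NL + DI - DT = 211 - 2*45 + (2.25) - 67 + 12 - 6 = 62.25

62.25 dB


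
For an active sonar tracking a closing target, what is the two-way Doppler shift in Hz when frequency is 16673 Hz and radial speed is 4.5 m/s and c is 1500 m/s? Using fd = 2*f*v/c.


fd = 2*f*v/c = 2 * 16673 * 4.5 / 1500 = 100.04

100.04 Hz


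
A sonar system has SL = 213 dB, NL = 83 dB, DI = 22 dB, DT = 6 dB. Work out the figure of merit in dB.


146 dB


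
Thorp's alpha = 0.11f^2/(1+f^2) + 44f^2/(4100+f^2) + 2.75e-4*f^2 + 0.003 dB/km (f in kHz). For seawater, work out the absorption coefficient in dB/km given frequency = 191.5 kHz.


f^2 = 36672.25
alpha = 0.11*36672.25/(1+36672.25) + 44*36672.25/(4100+36672.25) + 2.75e-4*36672.25 + 0.003 = 49.773

49.773 dB/km


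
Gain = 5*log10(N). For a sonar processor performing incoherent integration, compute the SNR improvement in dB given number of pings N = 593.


Gain = 5*log10(593) = 13.87

13.87 dB


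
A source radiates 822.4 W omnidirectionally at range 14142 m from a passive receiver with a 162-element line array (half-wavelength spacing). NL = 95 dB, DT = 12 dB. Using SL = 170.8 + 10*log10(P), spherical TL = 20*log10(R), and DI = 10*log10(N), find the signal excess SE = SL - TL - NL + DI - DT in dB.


Step 1: SL = 170.8 + 10*log10(822.4) = 199.95 dB
Step 2: TL = 20*log10(14142) = 83.01 dB
Step 3: DI = 10*log10(162) = 22.1 dB
Step 4: SE = SL - TL - NL + DI - DT = 199.95 - 83.01 - 95 + 22.1 - 12 = 32.04

32.04 dB


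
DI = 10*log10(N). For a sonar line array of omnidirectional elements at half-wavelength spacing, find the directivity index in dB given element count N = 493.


26.93 dB


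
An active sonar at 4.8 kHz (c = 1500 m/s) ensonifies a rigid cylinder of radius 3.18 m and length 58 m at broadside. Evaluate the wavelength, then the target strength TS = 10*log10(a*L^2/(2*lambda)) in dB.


Step 1: lambda = c/f = 1500/4800 = 0.3125 m
Step 2: TS = 10*log10(a*L^2/(2*lambda)) = 10*log10(3.18*58^2/(2*0.3125)) = 42.33

42.33 dB


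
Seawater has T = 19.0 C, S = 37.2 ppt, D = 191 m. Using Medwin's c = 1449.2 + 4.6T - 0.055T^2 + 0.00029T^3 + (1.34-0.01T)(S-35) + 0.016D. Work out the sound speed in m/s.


c = 1449.2 + 4.6*19.0 - 0.055*19.0^2 + 0.00029*19.0^3 + (1.34 - 0.01*19.0)*(37.2 - 35) + 0.016*191 = 1524.32

1524.32 m/s
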